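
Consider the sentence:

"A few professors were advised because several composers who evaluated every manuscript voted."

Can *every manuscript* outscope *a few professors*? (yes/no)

No

*every manuscript* occurs within the relative clause *who evaluated every manuscript*, which is itself inside the adjunct *because several composers who evaluated every manuscript voted*.
The quantifier would have to escape first the RC and then the adjunct — two independent island violations.
*every manuscript* is confined to the island and cannot take scope over *a few professors*.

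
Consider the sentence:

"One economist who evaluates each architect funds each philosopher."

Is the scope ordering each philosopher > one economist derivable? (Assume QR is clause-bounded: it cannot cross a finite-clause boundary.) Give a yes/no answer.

Although the sentence contains a relative clause (*who evaluates each architect*), *each philosopher* is outside it, in the matrix VP.
Nothing blocks QR of the lower DP to a position above the higher one, so inverse scope is available.
The sentence is scopally ambiguous between *one economist* > *each philosopher* and *each philosopher* > *one economist*.

Yes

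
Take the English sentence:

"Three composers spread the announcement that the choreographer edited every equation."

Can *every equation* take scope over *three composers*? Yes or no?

No

The target quantifier *every equation* is part of the complex NP *the announcement that the choreographer edited every equation*.
A that-clause complement to a noun is an island; QR cannot cross the NP boundary.
The inverse ordering *every equation* > *three composers* is therefore underivable.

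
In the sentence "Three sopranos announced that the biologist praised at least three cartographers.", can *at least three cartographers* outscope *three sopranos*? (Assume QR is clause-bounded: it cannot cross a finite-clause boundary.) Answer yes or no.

No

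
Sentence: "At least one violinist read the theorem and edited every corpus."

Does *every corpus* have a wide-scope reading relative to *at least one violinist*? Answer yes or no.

No

*every corpus* occurs within one conjunct of the coordinate structure (*edited every corpus*).
A quantifier cannot raise out of one conjunct of a coordination across the whole coordinate structure — the CSC applies to QR.
*every corpus* > *at least one violinist* would require crossing that boundary, which is illicit.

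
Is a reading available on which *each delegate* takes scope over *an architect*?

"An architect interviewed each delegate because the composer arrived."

Yes

*each delegate* is a matrix argument; the adjunct is an island but the target quantifier is outside it.
QR within a single clause is free, so the lower quantifier may take scope over the higher one.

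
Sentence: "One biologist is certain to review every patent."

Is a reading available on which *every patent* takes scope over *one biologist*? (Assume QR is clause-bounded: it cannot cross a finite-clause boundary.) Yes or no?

Yes

The matrix predicate is a raising verb, whose infinitival complement is not a scope island — *every patent* can QR into the matrix clause.
With no island boundary between them, the object can take inverse scope over the subject via ordinary QR within the clause.
So *every patent* > *one biologist* is among the available readings.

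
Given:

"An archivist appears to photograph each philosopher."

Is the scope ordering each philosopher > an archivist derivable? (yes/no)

Infinitival complements of raising predicates do not block QR; *each philosopher* and *an archivist* are effectively clausemates.
Since no island is crossed, the inverse ordering is licensed alongside surface scope.
Both orderings are possible: *an archivist* > *each philosopher* and *each philosopher* > *an archivist*.

Yes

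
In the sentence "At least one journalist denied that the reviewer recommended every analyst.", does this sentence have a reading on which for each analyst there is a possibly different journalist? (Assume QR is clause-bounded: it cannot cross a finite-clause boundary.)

No

That reading corresponds to *every analyst* > *at least one journalist*.
*every analyst* sits inside the finite complement clause *that the reviewer recommended every analyst*.
Under clause-bounded QR, a quantifier in an embedded finite clause cannot raise into the matrix clause.
*every analyst* > *at least one journalist* would require crossing that boundary, which is illicit.
(Only the surface reading survives: one fixed journalist with respect to all the relevant analysts.)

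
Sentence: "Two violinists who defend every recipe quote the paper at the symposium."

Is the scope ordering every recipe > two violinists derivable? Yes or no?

No

The DP *every recipe* is contained in the relative clause *who defend every recipe*.
Relative clauses block scope extraction: QR cannot target a position outside the modified NP.
So *every recipe* cannot raise to a position above *two violinists*.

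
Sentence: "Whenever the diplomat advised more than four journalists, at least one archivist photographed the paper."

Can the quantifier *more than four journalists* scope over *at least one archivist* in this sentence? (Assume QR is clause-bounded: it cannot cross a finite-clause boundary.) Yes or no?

No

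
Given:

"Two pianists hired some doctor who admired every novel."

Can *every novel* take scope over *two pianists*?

*every novel* is embedded in the relative clause *who admired every novel* modifying *some doctor*.
Quantifiers inside a relative clause are trapped there; the RC boundary blocks QR.
The inverse ordering *every novel* > *two pianists* is therefore underivable.

No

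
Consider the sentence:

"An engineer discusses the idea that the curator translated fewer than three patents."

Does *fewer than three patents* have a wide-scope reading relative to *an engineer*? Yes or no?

The DP *fewer than three patents* is contained in the complex NP *the idea that the curator translated fewer than three patents*.
The Complex NP Constraint bars QR out of the complement clause of a noun.
Hence only narrow scope for *fewer than three patents* (under *an engineer*) survives.

No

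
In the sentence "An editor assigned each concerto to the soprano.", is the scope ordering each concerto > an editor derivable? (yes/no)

Yes

*an editor* and *each concerto* are co-arguments of the matrix verb, with nothing but a clause-internal boundary between them.
QR within a single clause is free, so the lower quantifier may take scope over the higher one.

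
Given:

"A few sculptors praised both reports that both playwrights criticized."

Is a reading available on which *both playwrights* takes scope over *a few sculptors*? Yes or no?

No

*both playwrights* occurs within the relative clause *that both playwrights criticized* modifying *both reports*.
A relative clause is a scope island — quantifier raising cannot cross its boundary.
Hence only narrow scope for *both playwrights* (under *a few sculptors*) survives.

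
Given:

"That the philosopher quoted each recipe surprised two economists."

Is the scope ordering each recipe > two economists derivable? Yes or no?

No

*each recipe* occurs within the sentential subject *that the philosopher quoted each recipe*.
The subject-island constraint blocks QR out of a clausal subject.
*each recipe* > *two economists* would require crossing that boundary, which is illicit.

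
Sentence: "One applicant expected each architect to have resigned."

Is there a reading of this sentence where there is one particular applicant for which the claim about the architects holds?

Yes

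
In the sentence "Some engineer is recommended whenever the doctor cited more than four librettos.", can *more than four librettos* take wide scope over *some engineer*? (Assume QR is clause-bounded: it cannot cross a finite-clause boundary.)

No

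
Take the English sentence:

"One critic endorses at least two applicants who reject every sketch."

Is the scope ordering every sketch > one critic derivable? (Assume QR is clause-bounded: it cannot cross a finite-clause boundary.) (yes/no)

*every sketch* is embedded in the relative clause *who reject every sketch* modifying *at least two applicants*.
The relative clause forms an island for QR, so the quantifier is confined to the head noun's restrictor.
So the wide-scope reading for *every sketch* is blocked.

No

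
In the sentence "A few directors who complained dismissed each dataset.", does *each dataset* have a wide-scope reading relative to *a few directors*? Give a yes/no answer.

The RC *who complained* is an island, but *each dataset* is not inside it — it is the matrix object, a clausemate of *a few directors*.
Ordinary QR to a clause-peripheral position gives the wide-scope LF for the lower DP.

Yes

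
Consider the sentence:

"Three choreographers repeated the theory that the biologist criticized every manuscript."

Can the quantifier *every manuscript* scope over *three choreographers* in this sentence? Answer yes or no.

The target quantifier *every manuscript* is part of the complex NP *the theory that the biologist criticized every manuscript*.
The Complex NP Constraint bars QR out of the complement clause of a noun.
So *every manuscript* cannot raise high enough to outscope *three choreographers*; only the surface ordering *three choreographers* > *every manuscript* is available.

No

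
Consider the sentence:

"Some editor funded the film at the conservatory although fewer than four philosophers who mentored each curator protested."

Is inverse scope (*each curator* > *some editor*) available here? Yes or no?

*each curator* sits inside the relative clause *who mentored each curator*, which is itself inside the adjunct *although fewer than four philosophers who mentored each curator protested*.
Even if one barrier were somehow void, the other would still block QR.
So *each curator* cannot raise high enough to outscope *some editor*; only the surface ordering *some editor* > *each curator* is available.

No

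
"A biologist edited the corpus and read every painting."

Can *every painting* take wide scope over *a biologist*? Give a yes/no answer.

No

Structurally, *every painting* is inside one conjunct of the coordinate structure (*read every painting*).
QR out of a conjunct would have to apply non-ATB, which the CSC forbids.
There is no licit LF on which *every painting* c-commands *a biologist*.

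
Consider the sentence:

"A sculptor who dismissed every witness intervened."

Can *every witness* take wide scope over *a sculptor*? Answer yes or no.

*every witness* sits inside the relative clause *who dismissed every witness*.
Relative clauses are scope islands: a quantifier cannot QR out of a relative clause to take scope in the matrix clause.
The inverse ordering *every witness* > *a sculptor* is therefore underivable.

No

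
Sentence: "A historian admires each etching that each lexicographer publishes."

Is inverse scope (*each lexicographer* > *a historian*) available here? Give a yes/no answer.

*each lexicographer* sits inside the relative clause *that each lexicographer publishes* modifying *each etching*.
The relative clause forms an island for QR, so the quantifier is confined to the head noun's restrictor.
So the wide-scope reading for *each lexicographer* is blocked.

No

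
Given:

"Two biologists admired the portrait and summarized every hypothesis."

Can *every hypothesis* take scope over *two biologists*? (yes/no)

The DP *every hypothesis* is contained in one conjunct of the coordinate structure (*summarized every hypothesis*).
Coordinate structures are islands for non-across-the-board movement, QR included.
*every hypothesis* is confined to the island and cannot take scope over *two biologists*.

No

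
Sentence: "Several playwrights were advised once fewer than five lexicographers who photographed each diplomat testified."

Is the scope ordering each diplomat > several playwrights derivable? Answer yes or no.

No

*each diplomat* is embedded in the relative clause *who photographed each diplomat*, which is itself inside the adjunct *once fewer than five lexicographers who photographed each diplomat testified*.
Two island boundaries intervene — the relative clause and the adjunct. Either alone would block QR.
*each diplomat* is confined to the island and cannot take scope over *several playwrights*.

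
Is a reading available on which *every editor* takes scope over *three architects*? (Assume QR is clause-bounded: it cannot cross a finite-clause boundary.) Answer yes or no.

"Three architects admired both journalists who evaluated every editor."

No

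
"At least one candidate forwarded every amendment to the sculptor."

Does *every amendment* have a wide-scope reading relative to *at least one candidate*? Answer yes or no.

Yes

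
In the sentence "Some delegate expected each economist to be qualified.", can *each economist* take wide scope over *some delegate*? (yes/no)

*each economist* is an ECM subject; ECM complements are not islands, and the embedded quantifier may take matrix scope.
Since no island is crossed, the inverse ordering is licensed alongside surface scope.

Yes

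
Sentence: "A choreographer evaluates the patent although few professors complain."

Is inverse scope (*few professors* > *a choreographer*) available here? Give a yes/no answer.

Structurally, *few professors* is inside the adjunct clause *although few professors complain*.
Scope out of an adjunct clause is unavailable: QR respects the adjunct-island constraint.
Hence only narrow scope for *few professors* (under *a choreographer*) survives.
(Only the surface reading survives: one fixed choreographer with respect to all the relevant professors.)

No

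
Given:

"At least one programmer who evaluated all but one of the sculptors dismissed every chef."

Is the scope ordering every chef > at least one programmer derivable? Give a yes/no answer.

Yes

*every chef* is a matrix argument; only *at least one programmer* is modified by the relative clause *who evaluated all but one of the sculptors*, so the RC island is irrelevant to the target quantifier.
With no island boundary between them, the object can take inverse scope over the subject via ordinary QR within the clause.
So *every chef* > *at least one programmer* is among the available readings.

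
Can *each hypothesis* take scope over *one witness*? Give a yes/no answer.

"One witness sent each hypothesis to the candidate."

*each hypothesis* and *one witness* are in the same minimal clause.
Ordinary QR to a clause-peripheral position gives the wide-scope LF for the lower DP.
So *each hypothesis* > *one witness* is among the available readings.

Yes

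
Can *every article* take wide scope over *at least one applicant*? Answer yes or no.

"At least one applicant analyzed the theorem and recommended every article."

*every article* occurs within one conjunct of the coordinate structure (*recommended every article*).
A quantifier cannot raise out of one conjunct of a coordination across the whole coordinate structure — the CSC applies to QR.
*every article* is confined to the island and cannot take scope over *at least one applicant*.

No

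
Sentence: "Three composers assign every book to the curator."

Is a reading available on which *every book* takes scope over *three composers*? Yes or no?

Yes

*every book* is the matrix object and *three composers* the matrix subject; the two are clausemates.
Since no island is crossed, the inverse ordering is licensed alongside surface scope.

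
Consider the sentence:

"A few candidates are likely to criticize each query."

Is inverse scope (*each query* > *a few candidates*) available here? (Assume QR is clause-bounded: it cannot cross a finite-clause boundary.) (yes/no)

Yes

The matrix predicate is a raising verb, whose infinitival complement is not a scope island — *each query* can QR into the matrix clause.
Ordinary QR to a clause-peripheral position gives the wide-scope LF for the lower DP.
Both orderings are possible: *a few candidates* > *each query* and *each query* > *a few candidates*.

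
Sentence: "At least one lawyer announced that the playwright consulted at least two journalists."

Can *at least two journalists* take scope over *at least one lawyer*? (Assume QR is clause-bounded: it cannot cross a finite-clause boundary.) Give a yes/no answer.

No

Structurally, *at least two journalists* is inside the finite complement clause *that the playwright consulted at least two journalists*.
QR is clause-bounded, so the finite complement is a scope island for the embedded quantifier.
So *at least two journalists* cannot raise to a position above *at least one lawyer*.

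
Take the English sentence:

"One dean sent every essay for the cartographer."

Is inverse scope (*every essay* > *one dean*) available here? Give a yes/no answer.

Yes

Both DPs are arguments of the same predicate; there is no clause or island boundary between them.
Nothing blocks QR of the lower DP to a position above the higher one, so inverse scope is available.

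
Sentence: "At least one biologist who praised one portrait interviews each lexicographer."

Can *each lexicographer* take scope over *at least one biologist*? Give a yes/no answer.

*each lexicographer* is a matrix argument; only *at least one biologist* is modified by the relative clause *who praised one portrait*, so the RC island is irrelevant to the target quantifier.
Clause-internal QR can adjoin the lower DP above the subject, yielding the inverse reading.
Both orderings are possible: *at least one biologist* > *each lexicographer* and *each lexicographer* > *at least one biologist*.

Yes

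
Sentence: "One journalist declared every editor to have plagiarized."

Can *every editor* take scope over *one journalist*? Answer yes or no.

Yes

ECM infinitives lack a CP barrier, so *every editor* can QR over the matrix subject *one journalist*.
Nothing blocks QR of the lower DP to a position above the higher one, so inverse scope is available.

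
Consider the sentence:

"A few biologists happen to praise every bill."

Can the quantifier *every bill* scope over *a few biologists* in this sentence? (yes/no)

Yes

*every bill* is the object of the infinitival complement of a raising predicate; raising infinitives are transparent for QR, so the two DPs are in effect clausemates.
No island intervenes, so both surface and inverse scope are derivable.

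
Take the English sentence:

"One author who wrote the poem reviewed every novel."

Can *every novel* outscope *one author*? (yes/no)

Yes

The relative clause *who wrote the poem* modifies *one author*, but *every novel* is not inside that relative clause — it is an argument of the matrix verb.
QR within a single clause is free, so the lower quantifier may take scope over the higher one.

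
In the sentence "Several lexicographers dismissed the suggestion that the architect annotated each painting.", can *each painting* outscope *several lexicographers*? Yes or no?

*each painting* sits inside the complex NP *the suggestion that the architect annotated each painting*.
The Complex NP Constraint bars QR out of the complement clause of a noun.
So the wide-scope reading for *each painting* is blocked.

No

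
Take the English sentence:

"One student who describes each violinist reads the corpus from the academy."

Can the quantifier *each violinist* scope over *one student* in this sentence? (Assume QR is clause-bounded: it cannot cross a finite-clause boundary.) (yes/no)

No

*each violinist* is embedded in the relative clause *who describes each violinist*.
A relative clause is a scope island — quantifier raising cannot cross its boundary.
So the wide-scope reading for *each violinist* is blocked.
(Only the surface reading survives: one fixed student with respect to all the relevant violinists.)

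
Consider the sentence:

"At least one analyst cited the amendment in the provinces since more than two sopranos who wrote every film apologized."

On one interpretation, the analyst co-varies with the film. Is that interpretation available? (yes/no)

This is the *every film* > *at least one analyst* reading.
The DP *every film* is contained in the relative clause *who wrote every film*, which is itself inside the adjunct *since more than two sopranos who wrote every film apologized*.
Both the relative clause and the enclosing adjunct are scope islands; QR cannot cross either.
So the wide-scope reading for *every film* is blocked.

No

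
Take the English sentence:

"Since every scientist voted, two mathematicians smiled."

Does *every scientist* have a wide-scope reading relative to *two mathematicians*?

No

*every scientist* sits inside the adjunct clause *since every scientist voted*.
Adjuncts are opaque for quantifier raising; a quantifier in an adjunct stays inside it.
*every scientist* > *two mathematicians* would require crossing that boundary, which is illicit.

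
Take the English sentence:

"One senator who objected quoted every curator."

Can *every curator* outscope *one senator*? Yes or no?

Yes

Although the sentence contains a relative clause (*who objected*), *every curator* is outside it, in the matrix VP.
Clause-internal QR can adjoin the lower DP above the subject, yielding the inverse reading.
Both orderings are possible: *one senator* > *every curator* and *every curator* > *one senator*.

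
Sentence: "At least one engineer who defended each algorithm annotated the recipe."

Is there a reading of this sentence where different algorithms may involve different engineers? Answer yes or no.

The described interpretation is the *each algorithm* > *at least one engineer* scoping.
*each algorithm* occurs within the relative clause *who defended each algorithm*.
Quantifiers inside a relative clause are trapped there; the RC boundary blocks QR.
So *each algorithm* cannot raise high enough to outscope *at least one engineer*; only the surface ordering *at least one engineer* > *each algorithm* is available.
(Only the surface reading survives: one fixed engineer with respect to all the relevant algorithms.)

No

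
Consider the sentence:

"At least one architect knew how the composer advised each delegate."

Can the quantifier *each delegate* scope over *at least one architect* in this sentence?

No

*each delegate* sits inside the embedded question *how the composer advised each delegate*.
QR across an interrogative CP boundary is ruled out as a wh-island violation.
So *each delegate* cannot raise to a position above *at least one architect*.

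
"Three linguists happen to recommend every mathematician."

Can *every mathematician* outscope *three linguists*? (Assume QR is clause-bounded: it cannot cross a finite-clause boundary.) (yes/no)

Raising constructions are monoclausal for scope purposes; *every mathematician* is not separated from *three linguists* by any island.
With no island boundary between them, the object can take inverse scope over the subject via ordinary QR within the clause.
Both orderings are possible: *three linguists* > *every mathematician* and *every mathematician* > *three linguists*.

Yes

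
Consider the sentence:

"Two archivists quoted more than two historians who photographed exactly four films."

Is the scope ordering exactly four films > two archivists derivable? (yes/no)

*exactly four films* occurs within the relative clause *who photographed exactly four films* modifying *more than two historians*.
A relative clause is a scope island — quantifier raising cannot cross its boundary.
The inverse ordering *exactly four films* > *two archivists* is therefore underivable.

No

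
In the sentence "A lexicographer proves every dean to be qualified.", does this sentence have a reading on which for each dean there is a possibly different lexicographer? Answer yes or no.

The described interpretation is the *every dean* > *a lexicographer* scoping.
*every dean* is an ECM subject; ECM complements are not islands, and the embedded quantifier may take matrix scope.
Nothing blocks QR of the lower DP to a position above the higher one, so inverse scope is available.
The sentence is scopally ambiguous between *a lexicographer* > *every dean* and *every dean* > *a lexicographer*.

Yes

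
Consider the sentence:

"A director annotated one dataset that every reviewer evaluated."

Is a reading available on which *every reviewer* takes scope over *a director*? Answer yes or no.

*every reviewer* is embedded in the relative clause *that every reviewer evaluated* modifying *one dataset*.
A relative clause is a scope island — quantifier raising cannot cross its boundary.
So *every reviewer* cannot raise high enough to outscope *a director*; only the surface ordering *a director* > *every reviewer* is available.

No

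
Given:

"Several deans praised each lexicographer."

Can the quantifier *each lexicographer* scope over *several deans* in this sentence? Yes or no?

Yes

Both DPs are arguments of the same predicate; there is no clause or island boundary between them.
Ordinary QR to a clause-peripheral position gives the wide-scope LF for the lower DP.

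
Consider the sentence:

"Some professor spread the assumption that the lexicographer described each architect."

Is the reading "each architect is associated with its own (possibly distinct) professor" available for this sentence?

No

The described interpretation is the *each architect* > *some professor* scoping.
*each architect* occurs within the complex NP *the assumption that the lexicographer described each architect*.
The complex NP is opaque for QR — the quantifier is frozen inside the noun's complement.
There is no licit LF on which *each architect* c-commands *some professor*.
(Only the surface reading survives: one fixed professor with respect to all the relevant architects.)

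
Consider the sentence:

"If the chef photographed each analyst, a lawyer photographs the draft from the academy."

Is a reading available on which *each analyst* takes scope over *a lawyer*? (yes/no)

No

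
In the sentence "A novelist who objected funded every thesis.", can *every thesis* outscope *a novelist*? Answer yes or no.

Yes

*every thesis* is a matrix argument; only *a novelist* is modified by the relative clause *who objected*, so the RC island is irrelevant to the target quantifier.
No island intervenes, so both surface and inverse scope are derivable.
So *every thesis* > *a novelist* is among the available readings.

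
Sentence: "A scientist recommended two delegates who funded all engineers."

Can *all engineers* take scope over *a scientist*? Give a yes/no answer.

No

Structurally, *all engineers* is inside the relative clause *who funded all engineers* modifying *two delegates*.
The relative clause forms an island for QR, so the quantifier is confined to the head noun's restrictor.
So *all engineers* cannot raise to a position above *a scientist*.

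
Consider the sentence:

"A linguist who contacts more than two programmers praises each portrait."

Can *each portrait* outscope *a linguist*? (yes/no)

Although the sentence contains a relative clause (*who contacts more than two programmers*), *each portrait* is outside it, in the matrix VP.
With no island boundary between them, the object can take inverse scope over the subject via ordinary QR within the clause.
Both orderings are possible: *a linguist* > *each portrait* and *each portrait* > *a linguist*.

Yes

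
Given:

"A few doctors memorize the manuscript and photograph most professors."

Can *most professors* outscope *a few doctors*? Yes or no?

No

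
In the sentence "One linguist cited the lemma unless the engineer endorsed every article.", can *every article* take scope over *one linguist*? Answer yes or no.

Structurally, *every article* is inside the adjunct clause *unless the engineer endorsed every article*.
Adjuncts are opaque for quantifier raising; a quantifier in an adjunct stays inside it.
*every article* is confined to the island and cannot take scope over *one linguist*.

No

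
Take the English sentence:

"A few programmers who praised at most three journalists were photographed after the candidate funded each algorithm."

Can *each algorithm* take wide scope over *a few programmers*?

No

The DP *each algorithm* is contained in the adjunct clause *after the candidate funded each algorithm*.
Adjuncts are opaque for quantifier raising; a quantifier in an adjunct stays inside it.
So the wide-scope reading for *each algorithm* is blocked.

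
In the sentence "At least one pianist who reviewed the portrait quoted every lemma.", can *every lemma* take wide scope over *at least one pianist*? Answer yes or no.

Yes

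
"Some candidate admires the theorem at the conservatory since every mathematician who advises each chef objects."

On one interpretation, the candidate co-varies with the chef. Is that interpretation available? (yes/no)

No

The described interpretation is the *each chef* > *some candidate* scoping.
Structurally, *each chef* is inside the relative clause *who advises each chef*, which is itself inside the adjunct *since every mathematician who advises each chef objects*.
Two island boundaries intervene — the relative clause and the adjunct. Either alone would block QR.
So *each chef* cannot raise high enough to outscope *some candidate*; only the surface ordering *some candidate* > *each chef* is available.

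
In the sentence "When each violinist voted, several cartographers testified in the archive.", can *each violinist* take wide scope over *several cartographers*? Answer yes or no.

No

The target quantifier *each violinist* is part of the adjunct clause *when each violinist voted*.
Scope out of an adjunct clause is unavailable: QR respects the adjunct-island constraint.
The ordering *each violinist* > *several cartographers* is therefore underivable.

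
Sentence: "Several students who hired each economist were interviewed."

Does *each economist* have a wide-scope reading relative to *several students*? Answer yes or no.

The DP *each economist* is contained in the relative clause *who hired each economist*.
Relative clauses block scope extraction: QR cannot target a position outside the modified NP.
There is no licit LF on which *each economist* c-commands *several students*.

No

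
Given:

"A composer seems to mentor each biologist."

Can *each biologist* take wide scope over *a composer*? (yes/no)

Yes

The matrix predicate is a raising verb, whose infinitival complement is not a scope island — *each biologist* can QR into the matrix clause.
With no island boundary between them, the object can take inverse scope over the subject via ordinary QR within the clause.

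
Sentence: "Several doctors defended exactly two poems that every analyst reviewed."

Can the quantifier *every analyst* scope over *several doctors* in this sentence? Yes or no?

No

The target quantifier *every analyst* is part of the relative clause *that every analyst reviewed* modifying *exactly two poems*.
Quantifiers inside a relative clause are trapped there; the RC boundary blocks QR.
Hence only narrow scope for *every analyst* (under *several doctors*) survives.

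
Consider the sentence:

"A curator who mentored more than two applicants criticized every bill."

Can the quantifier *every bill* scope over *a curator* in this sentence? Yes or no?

Yes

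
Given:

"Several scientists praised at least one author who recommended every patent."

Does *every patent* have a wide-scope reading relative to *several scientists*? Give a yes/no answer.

*every patent* occurs within the relative clause *who recommended every patent* modifying *at least one author*.
A relative clause is a scope island — quantifier raising cannot cross its boundary.
So the wide-scope reading for *every patent* is blocked.

No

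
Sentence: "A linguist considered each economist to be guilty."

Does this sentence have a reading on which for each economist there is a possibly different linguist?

That reading corresponds to *each economist* > *a linguist*.
ECM infinitives lack a CP barrier, so *each economist* can QR over the matrix subject *a linguist*.
No island intervenes, so both surface and inverse scope are derivable.

Yes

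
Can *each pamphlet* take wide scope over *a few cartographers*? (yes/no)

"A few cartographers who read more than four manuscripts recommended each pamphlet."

Yes

Although the sentence contains a relative clause (*who read more than four manuscripts*), *each pamphlet* is outside it, in the matrix VP.
QR within a single clause is free, so the lower quantifier may take scope over the higher one.
Both orderings are possible: *a few cartographers* > *each pamphlet* and *each pamphlet* > *a few cartographers*.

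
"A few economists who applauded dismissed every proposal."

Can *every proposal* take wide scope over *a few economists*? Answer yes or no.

Yes

Although the sentence contains a relative clause (*who applauded*), *every proposal* is outside it, in the matrix VP.
Nothing blocks QR of the lower DP to a position above the higher one, so inverse scope is available.
So *every proposal* > *a few economists* is among the available readings.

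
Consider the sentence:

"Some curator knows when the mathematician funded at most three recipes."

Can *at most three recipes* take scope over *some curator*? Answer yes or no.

No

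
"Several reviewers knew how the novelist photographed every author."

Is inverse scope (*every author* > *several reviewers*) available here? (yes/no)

No

*every author* sits inside the embedded question *how the novelist photographed every author*.
QR across an interrogative CP boundary is ruled out as a wh-island violation.
There is no licit LF on which *every author* c-commands *several reviewers*.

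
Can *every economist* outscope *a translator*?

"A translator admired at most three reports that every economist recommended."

No

*every economist* sits inside the relative clause *that every economist recommended* modifying *at most three reports*.
Relative clauses block scope extraction: QR cannot target a position outside the modified NP.
*every economist* > *a translator* would require crossing that boundary, which is illicit.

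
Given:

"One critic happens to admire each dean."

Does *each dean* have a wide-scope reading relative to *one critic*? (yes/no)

Yes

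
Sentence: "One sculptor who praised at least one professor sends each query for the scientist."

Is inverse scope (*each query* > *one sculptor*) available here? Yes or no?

Yes

Although the sentence contains a relative clause (*who praised at least one professor*), *each query* is outside it, in the matrix VP.
QR within a single clause is free, so the lower quantifier may take scope over the higher one.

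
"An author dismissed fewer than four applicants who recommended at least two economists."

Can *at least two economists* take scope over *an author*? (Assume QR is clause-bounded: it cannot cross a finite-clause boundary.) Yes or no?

No

Structurally, *at least two economists* is inside the relative clause *who recommended at least two economists* modifying *fewer than four applicants*.
QR out of a relative clause is ruled out by the relative-clause island constraint.
So *at least two economists* cannot raise to a position above *an author*.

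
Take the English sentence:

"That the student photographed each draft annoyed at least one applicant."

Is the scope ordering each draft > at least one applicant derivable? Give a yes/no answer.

*each draft* occurs within the sentential subject *that the student photographed each draft*.
The subject-island constraint blocks QR out of a clausal subject.
*each draft* > *at least one applicant* would require crossing that boundary, which is illicit.

No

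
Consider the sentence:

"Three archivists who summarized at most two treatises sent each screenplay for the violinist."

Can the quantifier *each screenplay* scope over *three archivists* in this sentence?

Yes

*each screenplay* sits in the matrix clause, not in the relative clause on *three archivists*.
No island intervenes, so both surface and inverse scope are derivable.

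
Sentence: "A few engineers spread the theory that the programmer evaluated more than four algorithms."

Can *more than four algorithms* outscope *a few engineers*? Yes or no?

The target quantifier *more than four algorithms* is part of the complex NP *the theory that the programmer evaluated more than four algorithms*.
Noun-complement clauses are scope islands (the Complex NP Constraint): a quantifier inside one cannot scope into the matrix.
*more than four algorithms* is confined to the island and cannot take scope over *a few engineers*.

No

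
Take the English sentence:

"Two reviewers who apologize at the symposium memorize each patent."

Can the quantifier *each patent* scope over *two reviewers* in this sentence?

Yes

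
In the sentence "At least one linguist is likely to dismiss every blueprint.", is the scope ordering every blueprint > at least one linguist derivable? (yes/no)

*every blueprint* is the object of the infinitival complement of a raising predicate; raising infinitives are transparent for QR, so the two DPs are in effect clausemates.
Clause-internal QR can adjoin the lower DP above the subject, yielding the inverse reading.
The sentence is scopally ambiguous between *at least one linguist* > *every blueprint* and *every blueprint* > *at least one linguist*.

Yes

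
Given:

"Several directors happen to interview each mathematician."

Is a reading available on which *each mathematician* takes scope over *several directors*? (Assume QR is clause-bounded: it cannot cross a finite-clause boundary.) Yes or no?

Yes

Infinitival complements of raising predicates do not block QR; *each mathematician* and *several directors* are effectively clausemates.
QR within a single clause is free, so the lower quantifier may take scope over the higher one.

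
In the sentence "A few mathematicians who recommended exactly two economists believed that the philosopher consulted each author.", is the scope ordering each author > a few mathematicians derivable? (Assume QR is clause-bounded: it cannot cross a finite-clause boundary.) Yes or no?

No

*each author* sits inside the finite complement clause *that the philosopher consulted each author*.
QR is clause-bounded, so the finite complement is a scope island for the embedded quantifier.
*each author* > *a few mathematicians* would require crossing that boundary, which is illicit.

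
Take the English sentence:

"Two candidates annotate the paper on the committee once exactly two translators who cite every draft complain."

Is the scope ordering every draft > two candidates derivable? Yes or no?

No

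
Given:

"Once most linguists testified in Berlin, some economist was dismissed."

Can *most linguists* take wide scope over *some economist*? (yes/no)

*most linguists* occurs within the adjunct clause *once most linguists testified in Berlin*.
Scope out of an adjunct clause is unavailable: QR respects the adjunct-island constraint.
*most linguists* is confined to the island and cannot take scope over *some economist*.

No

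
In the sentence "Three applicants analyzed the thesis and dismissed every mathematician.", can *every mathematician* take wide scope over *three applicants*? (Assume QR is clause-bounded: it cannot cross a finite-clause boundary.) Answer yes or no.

*every mathematician* occurs within one conjunct of the coordinate structure (*dismissed every mathematician*).
A quantifier cannot raise out of one conjunct of a coordination across the whole coordinate structure — the CSC applies to QR.
So *every mathematician* cannot raise high enough to outscope *three applicants*; only the surface ordering *three applicants* > *every mathematician* is available.

No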